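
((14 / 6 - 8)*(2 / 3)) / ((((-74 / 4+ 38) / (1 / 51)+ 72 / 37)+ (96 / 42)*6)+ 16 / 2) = -17612 / 4746663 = -0.00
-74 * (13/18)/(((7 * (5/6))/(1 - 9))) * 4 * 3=30784/35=879.54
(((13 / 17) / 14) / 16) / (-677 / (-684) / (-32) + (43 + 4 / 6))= 8892 / 113656781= 0.00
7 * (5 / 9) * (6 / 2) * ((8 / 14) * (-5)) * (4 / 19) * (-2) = 800 / 57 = 14.04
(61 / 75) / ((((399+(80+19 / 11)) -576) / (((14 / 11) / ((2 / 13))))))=-0.07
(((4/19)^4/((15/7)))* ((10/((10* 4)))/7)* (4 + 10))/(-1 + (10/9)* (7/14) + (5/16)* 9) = 43008/222197305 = 0.00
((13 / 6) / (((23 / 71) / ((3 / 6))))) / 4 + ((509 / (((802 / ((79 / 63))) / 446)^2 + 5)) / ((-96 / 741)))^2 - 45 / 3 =105047697075324416555248412093 / 338877145307196207845376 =309987.55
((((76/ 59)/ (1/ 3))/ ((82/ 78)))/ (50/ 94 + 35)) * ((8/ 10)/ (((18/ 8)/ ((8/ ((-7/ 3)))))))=-8915712/ 70695275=-0.13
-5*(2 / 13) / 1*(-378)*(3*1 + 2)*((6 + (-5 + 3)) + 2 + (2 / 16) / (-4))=902475 / 104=8677.64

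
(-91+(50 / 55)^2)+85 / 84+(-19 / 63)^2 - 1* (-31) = -111553571 / 1920996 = -58.07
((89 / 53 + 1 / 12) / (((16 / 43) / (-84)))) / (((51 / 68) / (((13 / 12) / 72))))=-4386473 / 549504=-7.98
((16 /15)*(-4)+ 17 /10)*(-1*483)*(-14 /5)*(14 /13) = -3738.17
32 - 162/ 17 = 382/ 17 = 22.47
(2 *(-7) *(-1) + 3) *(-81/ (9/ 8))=-1224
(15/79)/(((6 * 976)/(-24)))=-15/19276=-0.00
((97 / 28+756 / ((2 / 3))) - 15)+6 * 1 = 31597 / 28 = 1128.46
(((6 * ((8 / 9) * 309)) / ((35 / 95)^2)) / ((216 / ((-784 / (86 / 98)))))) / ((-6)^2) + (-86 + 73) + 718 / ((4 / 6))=-3458000 / 10449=-330.94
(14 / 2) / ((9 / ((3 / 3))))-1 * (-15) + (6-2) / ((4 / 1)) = 151 / 9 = 16.78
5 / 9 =0.56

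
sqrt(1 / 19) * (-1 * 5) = -5 * sqrt(19) / 19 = -1.15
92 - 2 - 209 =-119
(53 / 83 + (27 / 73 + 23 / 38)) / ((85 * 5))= 371537 / 97852850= 0.00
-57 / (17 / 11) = -627 / 17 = -36.88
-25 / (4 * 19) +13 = 963 / 76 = 12.67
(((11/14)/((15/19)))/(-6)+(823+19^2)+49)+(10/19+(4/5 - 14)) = 29210641/23940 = 1220.16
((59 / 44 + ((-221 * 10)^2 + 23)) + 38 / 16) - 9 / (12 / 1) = 429803085 / 88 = 4884125.97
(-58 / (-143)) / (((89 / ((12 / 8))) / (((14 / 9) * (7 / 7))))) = 0.01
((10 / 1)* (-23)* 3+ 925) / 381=235 / 381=0.62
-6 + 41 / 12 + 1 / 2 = -25 / 12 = -2.08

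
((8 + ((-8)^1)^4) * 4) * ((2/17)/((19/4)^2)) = 85.60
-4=-4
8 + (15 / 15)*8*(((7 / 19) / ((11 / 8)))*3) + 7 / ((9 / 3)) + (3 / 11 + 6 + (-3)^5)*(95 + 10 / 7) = -1300199 / 57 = -22810.51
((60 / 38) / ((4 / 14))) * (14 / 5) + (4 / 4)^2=313 / 19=16.47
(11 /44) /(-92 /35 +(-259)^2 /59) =2065 /9369628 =0.00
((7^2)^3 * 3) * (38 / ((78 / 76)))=169885156 / 13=13068088.92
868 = 868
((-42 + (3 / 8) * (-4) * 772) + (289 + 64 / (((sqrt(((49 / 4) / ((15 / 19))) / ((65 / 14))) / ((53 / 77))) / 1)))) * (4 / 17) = -3644 / 17 + 67840 * sqrt(10374) / 1218679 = -208.68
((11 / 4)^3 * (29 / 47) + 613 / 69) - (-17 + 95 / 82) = 319601659 / 8509632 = 37.56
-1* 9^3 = -729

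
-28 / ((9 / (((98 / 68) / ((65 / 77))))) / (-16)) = 845152 / 9945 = 84.98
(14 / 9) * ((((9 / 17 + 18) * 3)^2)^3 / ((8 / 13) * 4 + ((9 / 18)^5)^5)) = 69035357976476516352000000 / 3702502525539179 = 18645593757.27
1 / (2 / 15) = 15 / 2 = 7.50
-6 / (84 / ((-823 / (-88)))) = -823 / 1232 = -0.67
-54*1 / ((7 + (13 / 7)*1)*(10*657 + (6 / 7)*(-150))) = -49 / 51770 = -0.00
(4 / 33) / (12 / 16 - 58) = -16 / 7557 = -0.00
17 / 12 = 1.42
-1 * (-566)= 566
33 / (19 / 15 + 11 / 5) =495 / 52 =9.52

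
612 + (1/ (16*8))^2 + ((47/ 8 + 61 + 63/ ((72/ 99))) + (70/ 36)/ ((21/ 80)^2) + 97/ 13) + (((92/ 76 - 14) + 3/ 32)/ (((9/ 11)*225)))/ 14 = 45958680232873/ 57364070400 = 801.18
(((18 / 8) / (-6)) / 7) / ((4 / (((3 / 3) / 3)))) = -1 / 224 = -0.00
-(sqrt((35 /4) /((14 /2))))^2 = -5 /4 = -1.25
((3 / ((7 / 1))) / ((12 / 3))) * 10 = 15 / 14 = 1.07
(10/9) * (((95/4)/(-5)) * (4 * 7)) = -1330/9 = -147.78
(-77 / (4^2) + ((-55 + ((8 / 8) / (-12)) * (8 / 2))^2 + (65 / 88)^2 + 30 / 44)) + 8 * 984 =761790709 / 69696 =10930.19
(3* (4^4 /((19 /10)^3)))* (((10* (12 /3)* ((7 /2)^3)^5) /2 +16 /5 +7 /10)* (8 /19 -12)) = -489592281371815875 /130321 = -3756818021437.96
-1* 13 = -13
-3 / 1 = -3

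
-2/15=-0.13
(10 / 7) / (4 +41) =2 / 63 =0.03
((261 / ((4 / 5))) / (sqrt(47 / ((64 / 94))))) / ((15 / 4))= 348 *sqrt(2) / 47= 10.47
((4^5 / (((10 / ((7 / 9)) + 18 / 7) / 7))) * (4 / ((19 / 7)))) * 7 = 2458624 / 513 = 4792.64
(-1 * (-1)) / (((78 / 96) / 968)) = 15488 / 13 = 1191.38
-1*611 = -611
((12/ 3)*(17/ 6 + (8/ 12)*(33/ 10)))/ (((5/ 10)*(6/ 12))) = 1208/ 15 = 80.53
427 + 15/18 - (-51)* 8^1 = 5015/6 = 835.83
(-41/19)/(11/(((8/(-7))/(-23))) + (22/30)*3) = -1640/169917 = -0.01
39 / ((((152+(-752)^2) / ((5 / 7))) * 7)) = 5 / 710696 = 0.00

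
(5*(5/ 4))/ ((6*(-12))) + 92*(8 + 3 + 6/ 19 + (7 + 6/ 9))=9555749/ 5472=1746.30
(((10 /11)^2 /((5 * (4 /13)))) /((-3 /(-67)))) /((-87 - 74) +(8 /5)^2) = -108875 /1437843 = -0.08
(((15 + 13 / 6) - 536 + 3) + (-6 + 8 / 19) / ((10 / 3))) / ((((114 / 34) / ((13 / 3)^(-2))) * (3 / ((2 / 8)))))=-5014643 / 7321080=-0.68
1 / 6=0.17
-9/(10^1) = -9/10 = -0.90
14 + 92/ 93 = 1394/ 93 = 14.99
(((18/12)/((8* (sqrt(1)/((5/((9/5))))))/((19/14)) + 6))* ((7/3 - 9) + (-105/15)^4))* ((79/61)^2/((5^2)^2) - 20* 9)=-57130126409543/717780900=-79592.71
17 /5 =3.40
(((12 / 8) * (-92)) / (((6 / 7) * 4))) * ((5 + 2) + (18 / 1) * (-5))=13363 / 4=3340.75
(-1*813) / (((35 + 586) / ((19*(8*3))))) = -41192 / 69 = -596.99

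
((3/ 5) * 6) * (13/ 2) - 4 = 97/ 5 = 19.40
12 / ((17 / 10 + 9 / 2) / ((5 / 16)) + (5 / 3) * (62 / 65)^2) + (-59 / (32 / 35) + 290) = 489477495 / 2165536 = 226.03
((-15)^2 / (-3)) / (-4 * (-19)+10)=-0.87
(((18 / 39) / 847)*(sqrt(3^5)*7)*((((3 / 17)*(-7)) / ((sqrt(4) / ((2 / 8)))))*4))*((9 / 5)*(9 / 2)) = -45927*sqrt(3) / 267410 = -0.30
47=47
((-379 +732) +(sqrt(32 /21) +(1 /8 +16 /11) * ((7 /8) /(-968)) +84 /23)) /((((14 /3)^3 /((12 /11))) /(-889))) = -57505280899419 /16896416768 - 6858 * sqrt(42) /3773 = -3415.18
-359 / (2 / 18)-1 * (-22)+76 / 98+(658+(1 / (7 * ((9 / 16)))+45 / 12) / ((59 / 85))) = -264816809 / 104076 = -2544.46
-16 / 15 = -1.07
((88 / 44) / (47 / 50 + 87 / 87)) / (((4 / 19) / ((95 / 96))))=45125 / 9312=4.85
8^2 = 64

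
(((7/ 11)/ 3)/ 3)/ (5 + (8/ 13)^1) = 91/ 7227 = 0.01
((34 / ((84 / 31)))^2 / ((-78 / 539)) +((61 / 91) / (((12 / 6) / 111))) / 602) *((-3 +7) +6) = -32182796995 / 2958228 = -10879.08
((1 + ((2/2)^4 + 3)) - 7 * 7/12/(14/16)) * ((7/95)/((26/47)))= 329/7410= 0.04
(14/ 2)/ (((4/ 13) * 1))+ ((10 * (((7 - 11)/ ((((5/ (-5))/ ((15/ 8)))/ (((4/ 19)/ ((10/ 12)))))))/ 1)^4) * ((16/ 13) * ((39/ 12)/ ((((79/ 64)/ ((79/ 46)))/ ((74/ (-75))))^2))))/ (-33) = -2536358629019/ 379168949500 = -6.69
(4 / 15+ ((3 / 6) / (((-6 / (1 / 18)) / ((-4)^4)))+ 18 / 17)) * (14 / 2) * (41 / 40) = 46207 / 45900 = 1.01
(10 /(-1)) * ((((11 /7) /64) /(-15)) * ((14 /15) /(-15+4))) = -0.00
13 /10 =1.30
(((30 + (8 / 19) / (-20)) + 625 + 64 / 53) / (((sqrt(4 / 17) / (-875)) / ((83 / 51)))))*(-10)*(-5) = -70572254375*sqrt(17) / 3021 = -96318059.92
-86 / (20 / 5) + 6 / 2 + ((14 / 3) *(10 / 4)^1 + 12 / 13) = -5.91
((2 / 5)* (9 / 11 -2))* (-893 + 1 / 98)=1137669 / 2695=422.14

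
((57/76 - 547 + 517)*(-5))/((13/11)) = 495/4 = 123.75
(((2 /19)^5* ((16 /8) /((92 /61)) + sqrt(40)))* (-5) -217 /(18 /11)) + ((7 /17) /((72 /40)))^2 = -353441449721789 /2666298068586 -320* sqrt(10) /2476099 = -132.56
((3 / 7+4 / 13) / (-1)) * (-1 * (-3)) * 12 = -2412 / 91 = -26.51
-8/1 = -8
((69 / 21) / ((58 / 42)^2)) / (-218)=-1449 / 183338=-0.01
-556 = -556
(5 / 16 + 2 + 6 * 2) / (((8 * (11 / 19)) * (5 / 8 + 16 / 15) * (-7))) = -65265 / 250096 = -0.26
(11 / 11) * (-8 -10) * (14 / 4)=-63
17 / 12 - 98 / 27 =-239 / 108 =-2.21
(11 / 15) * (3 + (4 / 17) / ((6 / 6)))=121 / 51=2.37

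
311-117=194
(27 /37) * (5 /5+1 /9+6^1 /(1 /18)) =2946 /37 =79.62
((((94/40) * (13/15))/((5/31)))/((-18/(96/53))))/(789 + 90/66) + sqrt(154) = -416702/259189875 + sqrt(154) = 12.41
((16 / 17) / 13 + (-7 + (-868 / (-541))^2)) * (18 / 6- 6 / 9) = -1971115349 / 194047503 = -10.16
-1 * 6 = -6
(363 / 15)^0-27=-26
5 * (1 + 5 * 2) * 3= 165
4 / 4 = 1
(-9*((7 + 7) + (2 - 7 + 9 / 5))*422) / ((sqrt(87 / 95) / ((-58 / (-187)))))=-136728*sqrt(8265) / 935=-13294.36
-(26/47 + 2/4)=-99/94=-1.05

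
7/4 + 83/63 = 773/252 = 3.07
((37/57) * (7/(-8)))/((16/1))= -259/7296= -0.04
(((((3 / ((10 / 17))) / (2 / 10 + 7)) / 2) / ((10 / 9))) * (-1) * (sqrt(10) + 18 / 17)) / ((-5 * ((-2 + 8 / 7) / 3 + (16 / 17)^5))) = 89450991 / 600042400 + 168962983 * sqrt(10) / 1200084800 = 0.59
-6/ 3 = -2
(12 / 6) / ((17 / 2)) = 4 / 17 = 0.24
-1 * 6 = -6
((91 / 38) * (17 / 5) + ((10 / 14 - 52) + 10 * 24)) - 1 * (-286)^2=-108526861 / 1330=-81599.14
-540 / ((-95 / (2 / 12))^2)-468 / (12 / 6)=-422373 / 1805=-234.00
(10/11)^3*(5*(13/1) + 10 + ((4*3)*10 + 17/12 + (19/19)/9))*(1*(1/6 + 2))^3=1942971875/1293732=1501.83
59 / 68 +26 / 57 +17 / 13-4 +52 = 2551219 / 50388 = 50.63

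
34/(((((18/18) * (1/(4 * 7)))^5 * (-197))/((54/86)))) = -1865082.97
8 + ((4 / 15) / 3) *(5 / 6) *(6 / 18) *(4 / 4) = 650 / 81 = 8.02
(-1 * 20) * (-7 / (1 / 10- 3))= -1400 / 29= -48.28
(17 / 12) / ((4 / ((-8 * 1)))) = -17 / 6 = -2.83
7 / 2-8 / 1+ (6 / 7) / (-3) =-67 / 14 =-4.79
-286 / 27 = -10.59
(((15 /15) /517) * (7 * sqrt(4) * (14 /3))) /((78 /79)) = 7742 /60489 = 0.13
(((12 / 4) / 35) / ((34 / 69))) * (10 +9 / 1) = 3933 / 1190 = 3.31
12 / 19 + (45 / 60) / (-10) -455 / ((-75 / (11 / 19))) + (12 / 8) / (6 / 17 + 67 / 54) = 879569 / 175560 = 5.01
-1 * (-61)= 61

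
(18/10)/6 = 3/10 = 0.30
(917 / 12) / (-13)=-5.88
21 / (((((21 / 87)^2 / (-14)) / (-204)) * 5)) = 1029384 / 5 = 205876.80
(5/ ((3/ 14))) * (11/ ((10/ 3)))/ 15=77/ 15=5.13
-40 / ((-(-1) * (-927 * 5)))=8 / 927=0.01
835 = 835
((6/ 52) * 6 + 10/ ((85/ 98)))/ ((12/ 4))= 4.07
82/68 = 41/34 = 1.21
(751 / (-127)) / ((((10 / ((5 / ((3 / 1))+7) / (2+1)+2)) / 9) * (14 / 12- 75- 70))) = 99132 / 548005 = 0.18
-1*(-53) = 53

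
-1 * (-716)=716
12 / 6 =2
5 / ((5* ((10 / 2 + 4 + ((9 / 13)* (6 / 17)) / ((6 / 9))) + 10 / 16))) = 1768 / 17665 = 0.10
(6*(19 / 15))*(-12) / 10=-228 / 25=-9.12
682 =682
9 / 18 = 1 / 2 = 0.50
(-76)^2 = 5776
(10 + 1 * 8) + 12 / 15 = 94 / 5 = 18.80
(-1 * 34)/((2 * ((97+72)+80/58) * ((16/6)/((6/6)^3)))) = -493/13176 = -0.04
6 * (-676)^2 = 2741856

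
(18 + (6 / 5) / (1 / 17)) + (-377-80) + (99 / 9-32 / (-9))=-18182 / 45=-404.04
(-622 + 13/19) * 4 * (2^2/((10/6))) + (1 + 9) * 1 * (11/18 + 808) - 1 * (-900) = 516673/171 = 3021.48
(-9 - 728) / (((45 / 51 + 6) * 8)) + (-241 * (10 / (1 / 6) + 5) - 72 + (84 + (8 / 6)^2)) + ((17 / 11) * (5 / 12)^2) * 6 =-40316557 / 2574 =-15663.00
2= 2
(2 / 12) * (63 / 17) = 21 / 34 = 0.62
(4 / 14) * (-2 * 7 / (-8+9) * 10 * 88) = -3520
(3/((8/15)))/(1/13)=585/8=73.12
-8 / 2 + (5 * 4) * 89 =1776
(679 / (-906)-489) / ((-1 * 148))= 443713 / 134088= 3.31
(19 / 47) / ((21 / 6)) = 38 / 329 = 0.12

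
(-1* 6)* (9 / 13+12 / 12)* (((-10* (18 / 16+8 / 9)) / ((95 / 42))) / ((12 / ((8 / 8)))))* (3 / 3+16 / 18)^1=189805 / 13338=14.23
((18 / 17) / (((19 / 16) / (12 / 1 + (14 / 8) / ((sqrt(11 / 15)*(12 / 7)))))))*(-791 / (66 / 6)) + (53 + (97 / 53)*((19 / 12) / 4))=-6468916349 / 9038832- 232554*sqrt(165) / 39083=-792.11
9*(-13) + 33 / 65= -7572 / 65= -116.49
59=59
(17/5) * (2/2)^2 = 17/5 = 3.40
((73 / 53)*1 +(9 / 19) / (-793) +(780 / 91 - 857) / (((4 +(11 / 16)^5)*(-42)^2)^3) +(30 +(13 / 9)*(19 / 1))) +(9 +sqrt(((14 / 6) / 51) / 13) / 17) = sqrt(1547) / 11271 +2686288487112453811925263557687876224 / 39608385951124676096232363492370875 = 67.82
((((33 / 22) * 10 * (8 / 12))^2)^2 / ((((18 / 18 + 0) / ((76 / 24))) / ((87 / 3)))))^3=20910518875000000000 / 27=774463662037037037.04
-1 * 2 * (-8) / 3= 16 / 3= 5.33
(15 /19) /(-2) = -15 /38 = -0.39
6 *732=4392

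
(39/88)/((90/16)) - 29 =-4772/165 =-28.92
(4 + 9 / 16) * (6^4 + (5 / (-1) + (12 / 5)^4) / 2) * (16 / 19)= 5033.50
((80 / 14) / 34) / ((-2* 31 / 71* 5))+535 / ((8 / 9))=17761399 / 29512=601.84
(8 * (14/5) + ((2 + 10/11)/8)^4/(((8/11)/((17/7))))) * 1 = 1046224/46585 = 22.46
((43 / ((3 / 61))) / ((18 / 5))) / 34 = 13115 / 1836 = 7.14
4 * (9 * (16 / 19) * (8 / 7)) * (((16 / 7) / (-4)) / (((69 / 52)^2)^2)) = -14974189568 / 2344787739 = -6.39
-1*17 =-17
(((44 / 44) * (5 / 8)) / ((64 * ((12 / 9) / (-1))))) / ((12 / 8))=-5 / 1024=-0.00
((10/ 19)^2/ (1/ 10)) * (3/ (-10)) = -300/ 361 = -0.83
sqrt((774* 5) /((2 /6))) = 3* sqrt(1290) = 107.75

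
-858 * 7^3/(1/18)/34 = -2648646/17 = -155802.71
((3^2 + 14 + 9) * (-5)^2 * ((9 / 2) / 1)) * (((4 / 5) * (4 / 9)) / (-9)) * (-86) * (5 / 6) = 275200 / 27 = 10192.59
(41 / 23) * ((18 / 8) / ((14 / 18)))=3321 / 644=5.16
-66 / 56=-33 / 28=-1.18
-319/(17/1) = -319/17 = -18.76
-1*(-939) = 939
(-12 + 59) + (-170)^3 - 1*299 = -4913252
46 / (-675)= -46 / 675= -0.07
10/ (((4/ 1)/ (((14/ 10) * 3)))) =21/ 2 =10.50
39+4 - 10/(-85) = 733/17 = 43.12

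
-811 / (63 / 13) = -10543 / 63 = -167.35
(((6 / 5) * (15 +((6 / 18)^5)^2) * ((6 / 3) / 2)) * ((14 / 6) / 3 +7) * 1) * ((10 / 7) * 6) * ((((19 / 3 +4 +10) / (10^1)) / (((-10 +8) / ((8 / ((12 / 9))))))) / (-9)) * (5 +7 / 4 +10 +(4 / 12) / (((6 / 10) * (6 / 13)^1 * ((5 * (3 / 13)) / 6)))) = 268528583120 / 14348907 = 18714.22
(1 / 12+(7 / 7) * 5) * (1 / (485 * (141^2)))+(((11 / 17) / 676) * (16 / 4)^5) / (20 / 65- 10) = -18101688673 / 178999378740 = -0.10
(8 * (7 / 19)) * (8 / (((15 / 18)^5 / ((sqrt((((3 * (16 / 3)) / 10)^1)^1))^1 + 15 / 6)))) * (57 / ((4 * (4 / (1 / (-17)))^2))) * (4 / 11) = 1306368 * sqrt(10) / 49671875 + 326592 / 1986875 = 0.25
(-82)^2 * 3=20172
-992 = -992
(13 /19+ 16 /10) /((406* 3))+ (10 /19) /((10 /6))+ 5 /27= 74809 /148770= 0.50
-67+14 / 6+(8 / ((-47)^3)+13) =-16092589 / 311469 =-51.67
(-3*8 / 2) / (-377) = 12 / 377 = 0.03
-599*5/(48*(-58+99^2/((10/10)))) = -2995/467664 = -0.01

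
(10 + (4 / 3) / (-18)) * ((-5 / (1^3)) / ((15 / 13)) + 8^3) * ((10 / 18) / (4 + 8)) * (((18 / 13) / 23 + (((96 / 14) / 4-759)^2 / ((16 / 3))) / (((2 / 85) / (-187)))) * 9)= -22712805645935246795 / 12658464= -1794278171975.31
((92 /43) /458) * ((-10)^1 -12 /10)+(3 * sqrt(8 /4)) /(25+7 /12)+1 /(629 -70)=-32343 /640055+36 * sqrt(2) /307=0.12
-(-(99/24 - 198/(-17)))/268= 2145/36448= 0.06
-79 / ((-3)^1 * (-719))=-79 / 2157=-0.04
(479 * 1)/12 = 479/12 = 39.92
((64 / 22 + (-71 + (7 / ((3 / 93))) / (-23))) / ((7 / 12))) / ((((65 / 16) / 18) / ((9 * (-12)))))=1045840896 / 16445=63596.28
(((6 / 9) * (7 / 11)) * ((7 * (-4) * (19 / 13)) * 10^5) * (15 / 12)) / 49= -19000000 / 429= -44289.04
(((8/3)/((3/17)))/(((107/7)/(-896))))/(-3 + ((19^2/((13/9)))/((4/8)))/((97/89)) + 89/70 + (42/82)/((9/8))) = -3087037757440/1593934512717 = -1.94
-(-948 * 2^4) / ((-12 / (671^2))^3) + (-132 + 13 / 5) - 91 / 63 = -36052236939722276683 / 45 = -801160820882717259.62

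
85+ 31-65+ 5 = 56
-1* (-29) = 29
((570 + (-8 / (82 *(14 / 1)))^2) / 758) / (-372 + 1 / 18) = -422553006 / 209003512445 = -0.00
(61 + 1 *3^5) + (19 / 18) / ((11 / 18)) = 305.73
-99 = -99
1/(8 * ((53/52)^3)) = 0.12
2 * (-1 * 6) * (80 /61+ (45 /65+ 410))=-3920628 /793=-4944.05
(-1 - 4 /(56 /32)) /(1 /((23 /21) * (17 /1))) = -8993 /147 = -61.18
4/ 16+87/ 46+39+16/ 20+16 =26653/ 460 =57.94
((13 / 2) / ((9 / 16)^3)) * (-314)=-8359936 / 729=-11467.68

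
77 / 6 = 12.83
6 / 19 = 0.32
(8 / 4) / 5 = 2 / 5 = 0.40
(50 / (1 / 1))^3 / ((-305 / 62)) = -1550000 / 61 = -25409.84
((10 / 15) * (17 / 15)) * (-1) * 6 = -68 / 15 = -4.53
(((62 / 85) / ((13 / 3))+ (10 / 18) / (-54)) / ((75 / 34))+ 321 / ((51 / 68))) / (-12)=-507104371 / 14215500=-35.67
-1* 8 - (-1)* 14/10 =-33/5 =-6.60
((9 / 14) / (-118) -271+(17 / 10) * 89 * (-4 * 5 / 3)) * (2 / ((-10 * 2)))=1268411 / 9912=127.97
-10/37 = -0.27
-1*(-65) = 65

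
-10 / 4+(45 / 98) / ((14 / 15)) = -2755 / 1372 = -2.01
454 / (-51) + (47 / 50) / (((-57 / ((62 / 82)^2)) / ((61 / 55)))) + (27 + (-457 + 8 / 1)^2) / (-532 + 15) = -27994591255971 / 70177967750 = -398.91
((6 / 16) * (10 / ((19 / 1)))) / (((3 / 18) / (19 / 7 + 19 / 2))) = 405 / 28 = 14.46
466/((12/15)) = 1165/2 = 582.50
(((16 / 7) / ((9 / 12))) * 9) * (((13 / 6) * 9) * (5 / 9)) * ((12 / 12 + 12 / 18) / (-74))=-5200 / 777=-6.69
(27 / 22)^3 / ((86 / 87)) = 1712421 / 915728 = 1.87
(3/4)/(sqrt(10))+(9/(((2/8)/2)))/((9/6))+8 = 3* sqrt(10)/40+56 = 56.24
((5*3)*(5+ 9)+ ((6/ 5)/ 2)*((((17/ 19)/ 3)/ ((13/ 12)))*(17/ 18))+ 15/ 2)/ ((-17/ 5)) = -1612831/ 25194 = -64.02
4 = 4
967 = 967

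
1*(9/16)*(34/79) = 153/632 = 0.24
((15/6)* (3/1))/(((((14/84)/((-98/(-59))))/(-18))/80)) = -6350400/59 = -107633.90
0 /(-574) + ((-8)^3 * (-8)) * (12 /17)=49152 /17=2891.29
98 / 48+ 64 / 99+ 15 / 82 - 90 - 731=-26566283 / 32472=-818.13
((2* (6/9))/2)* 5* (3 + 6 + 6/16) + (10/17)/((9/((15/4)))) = 6425/204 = 31.50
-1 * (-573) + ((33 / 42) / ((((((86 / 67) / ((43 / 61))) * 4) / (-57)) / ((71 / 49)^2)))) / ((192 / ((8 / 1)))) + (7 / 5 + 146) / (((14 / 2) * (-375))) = 140843045889479 / 246054480000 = 572.41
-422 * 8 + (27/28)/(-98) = -9263771/2744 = -3376.01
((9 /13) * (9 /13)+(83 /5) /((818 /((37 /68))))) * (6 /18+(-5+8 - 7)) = -253513909 /141006840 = -1.80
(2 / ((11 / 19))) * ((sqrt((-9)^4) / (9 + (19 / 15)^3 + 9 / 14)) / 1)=145435500 / 6068161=23.97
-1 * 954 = -954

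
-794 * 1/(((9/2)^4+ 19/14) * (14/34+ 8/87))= -131524512/34328855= -3.83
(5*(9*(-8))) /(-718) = 180 /359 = 0.50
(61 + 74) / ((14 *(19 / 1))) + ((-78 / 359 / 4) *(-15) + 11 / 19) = 90778 / 47747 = 1.90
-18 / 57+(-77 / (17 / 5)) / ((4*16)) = -13843 / 20672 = -0.67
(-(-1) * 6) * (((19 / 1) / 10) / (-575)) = -57 / 2875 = -0.02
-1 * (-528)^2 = -278784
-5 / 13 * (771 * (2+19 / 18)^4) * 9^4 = -35275659375 / 208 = -169594516.23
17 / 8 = 2.12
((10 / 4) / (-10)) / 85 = -1 / 340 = -0.00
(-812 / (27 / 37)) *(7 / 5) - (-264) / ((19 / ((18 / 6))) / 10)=-2926652 / 2565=-1140.99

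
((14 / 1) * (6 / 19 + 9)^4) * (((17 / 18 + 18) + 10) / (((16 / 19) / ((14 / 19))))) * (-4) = -2784096980721 / 260642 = -10681689.75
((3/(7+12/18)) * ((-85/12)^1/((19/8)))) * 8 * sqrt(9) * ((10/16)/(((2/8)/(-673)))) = 20593800/437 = 47125.40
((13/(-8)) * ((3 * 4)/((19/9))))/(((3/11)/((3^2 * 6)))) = -34749/19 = -1828.89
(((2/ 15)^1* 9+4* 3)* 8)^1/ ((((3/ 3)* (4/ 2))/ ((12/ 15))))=1056/ 25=42.24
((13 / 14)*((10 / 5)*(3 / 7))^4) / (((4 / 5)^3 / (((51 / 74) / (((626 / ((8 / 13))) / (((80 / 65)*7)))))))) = 2065500 / 361477753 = 0.01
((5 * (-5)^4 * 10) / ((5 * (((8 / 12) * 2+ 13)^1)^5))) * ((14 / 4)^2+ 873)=9.15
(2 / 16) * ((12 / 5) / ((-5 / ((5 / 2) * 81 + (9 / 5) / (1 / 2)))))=-6183 / 500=-12.37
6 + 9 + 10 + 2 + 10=37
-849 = -849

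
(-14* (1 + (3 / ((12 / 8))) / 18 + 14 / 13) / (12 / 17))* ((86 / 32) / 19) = -40936 / 6669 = -6.14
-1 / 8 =-0.12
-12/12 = -1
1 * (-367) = -367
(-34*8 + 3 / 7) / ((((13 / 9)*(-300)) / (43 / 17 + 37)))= 136872 / 5525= 24.77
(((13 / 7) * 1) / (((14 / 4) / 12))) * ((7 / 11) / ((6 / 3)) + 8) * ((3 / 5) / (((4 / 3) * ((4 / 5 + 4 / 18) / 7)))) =578097 / 3542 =163.21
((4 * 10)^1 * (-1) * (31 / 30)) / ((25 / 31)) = -3844 / 75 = -51.25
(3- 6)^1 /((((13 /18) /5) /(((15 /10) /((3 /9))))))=-1215 /13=-93.46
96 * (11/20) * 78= 20592/5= 4118.40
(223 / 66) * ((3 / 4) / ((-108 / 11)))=-223 / 864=-0.26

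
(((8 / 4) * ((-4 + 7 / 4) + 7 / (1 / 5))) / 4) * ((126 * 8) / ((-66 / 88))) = -22008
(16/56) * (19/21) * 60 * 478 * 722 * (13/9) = 3409746080/441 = 7731850.52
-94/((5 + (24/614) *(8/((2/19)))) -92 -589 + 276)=14429/60944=0.24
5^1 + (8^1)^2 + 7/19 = 69.37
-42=-42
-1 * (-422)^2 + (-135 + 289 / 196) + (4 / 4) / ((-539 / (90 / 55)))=-4226606907 / 23716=-178217.53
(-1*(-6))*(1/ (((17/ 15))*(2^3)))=0.66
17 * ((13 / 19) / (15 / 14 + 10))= 3094 / 2945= 1.05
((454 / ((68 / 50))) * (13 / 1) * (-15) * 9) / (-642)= 3319875 / 3638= 912.55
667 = 667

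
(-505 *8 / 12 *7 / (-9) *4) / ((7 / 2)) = 8080 / 27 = 299.26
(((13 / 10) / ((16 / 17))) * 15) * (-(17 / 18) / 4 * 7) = -26299 / 768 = -34.24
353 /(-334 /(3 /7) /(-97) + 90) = 102723 /28528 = 3.60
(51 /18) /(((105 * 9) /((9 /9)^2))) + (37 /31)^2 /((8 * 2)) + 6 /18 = 18542131 /43590960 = 0.43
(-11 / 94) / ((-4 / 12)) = 33 / 94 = 0.35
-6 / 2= -3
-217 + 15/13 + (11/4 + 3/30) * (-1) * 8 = -15512/65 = -238.65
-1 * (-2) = 2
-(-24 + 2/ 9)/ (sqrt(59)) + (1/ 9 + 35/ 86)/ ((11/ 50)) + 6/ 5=214* sqrt(59)/ 531 + 75667/ 21285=6.65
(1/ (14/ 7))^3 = 1/ 8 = 0.12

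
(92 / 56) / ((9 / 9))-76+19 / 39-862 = -510985 / 546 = -935.87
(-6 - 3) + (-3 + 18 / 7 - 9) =-129 / 7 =-18.43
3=3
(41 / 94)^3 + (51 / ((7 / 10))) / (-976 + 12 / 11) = 128546347 / 15587569928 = 0.01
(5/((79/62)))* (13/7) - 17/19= 67169/10507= 6.39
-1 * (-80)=80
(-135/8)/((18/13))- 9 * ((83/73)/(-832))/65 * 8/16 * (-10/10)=-12.19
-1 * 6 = -6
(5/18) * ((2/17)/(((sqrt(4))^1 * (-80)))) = -1/4896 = -0.00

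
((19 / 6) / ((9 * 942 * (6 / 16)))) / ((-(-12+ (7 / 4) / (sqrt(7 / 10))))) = 76 * sqrt(70) / 42614667+ 1216 / 14204889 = 0.00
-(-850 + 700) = 150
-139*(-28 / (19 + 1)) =973 / 5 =194.60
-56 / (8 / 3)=-21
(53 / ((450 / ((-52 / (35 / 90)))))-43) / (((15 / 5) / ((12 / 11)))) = -41124 / 1925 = -21.36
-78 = -78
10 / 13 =0.77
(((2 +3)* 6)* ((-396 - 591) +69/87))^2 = 736164000000/841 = 875343638.53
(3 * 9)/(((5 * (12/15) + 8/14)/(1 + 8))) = 1701/32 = 53.16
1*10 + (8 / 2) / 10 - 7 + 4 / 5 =4.20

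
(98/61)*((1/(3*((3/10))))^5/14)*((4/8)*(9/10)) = 35000/400221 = 0.09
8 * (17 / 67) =136 / 67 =2.03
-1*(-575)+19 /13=7494 /13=576.46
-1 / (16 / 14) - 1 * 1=-1.88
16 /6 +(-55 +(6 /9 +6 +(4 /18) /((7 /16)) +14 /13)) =-44.08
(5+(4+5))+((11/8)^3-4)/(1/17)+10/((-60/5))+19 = 12841/1536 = 8.36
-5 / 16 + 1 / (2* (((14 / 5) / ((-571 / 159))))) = -16985 / 17808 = -0.95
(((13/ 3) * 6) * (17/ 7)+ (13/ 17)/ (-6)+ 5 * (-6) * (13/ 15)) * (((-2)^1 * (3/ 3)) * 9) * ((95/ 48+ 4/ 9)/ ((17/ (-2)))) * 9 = 27671163/ 16184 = 1709.79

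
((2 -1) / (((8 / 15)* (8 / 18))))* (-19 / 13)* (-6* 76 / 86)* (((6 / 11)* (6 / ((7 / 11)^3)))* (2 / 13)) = 159217245 / 2492581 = 63.88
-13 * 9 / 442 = -9 / 34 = -0.26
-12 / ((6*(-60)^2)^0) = -12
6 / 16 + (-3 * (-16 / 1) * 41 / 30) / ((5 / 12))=31563 / 200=157.82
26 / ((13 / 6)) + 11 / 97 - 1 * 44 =-3093 / 97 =-31.89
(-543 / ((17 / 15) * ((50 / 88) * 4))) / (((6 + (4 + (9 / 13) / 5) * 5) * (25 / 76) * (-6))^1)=2950662 / 737375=4.00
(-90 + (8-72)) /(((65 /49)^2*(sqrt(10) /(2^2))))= -739508*sqrt(10) /21125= -110.70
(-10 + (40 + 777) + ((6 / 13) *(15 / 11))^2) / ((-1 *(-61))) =270663 / 20449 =13.24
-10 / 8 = -5 / 4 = -1.25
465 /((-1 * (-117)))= 155 /39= 3.97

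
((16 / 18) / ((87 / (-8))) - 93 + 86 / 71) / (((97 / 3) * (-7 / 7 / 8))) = 22.73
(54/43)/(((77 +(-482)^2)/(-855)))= -15390/3331081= -0.00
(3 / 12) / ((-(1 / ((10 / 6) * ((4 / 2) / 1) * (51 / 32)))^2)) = -7225 / 1024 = -7.06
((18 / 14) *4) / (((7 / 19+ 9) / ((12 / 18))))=228 / 623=0.37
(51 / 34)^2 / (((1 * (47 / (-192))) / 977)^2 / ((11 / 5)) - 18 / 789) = -229045907616768 / 2322389060861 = -98.63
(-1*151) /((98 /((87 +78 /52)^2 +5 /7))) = -33117773 /2744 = -12069.16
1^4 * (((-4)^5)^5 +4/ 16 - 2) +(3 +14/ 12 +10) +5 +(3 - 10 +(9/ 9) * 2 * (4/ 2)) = -1125899906842609.58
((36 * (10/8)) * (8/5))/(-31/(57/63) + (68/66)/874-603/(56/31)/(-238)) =-13838622336/6315686423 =-2.19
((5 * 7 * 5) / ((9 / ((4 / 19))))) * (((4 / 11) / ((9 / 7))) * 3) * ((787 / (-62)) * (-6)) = 264.53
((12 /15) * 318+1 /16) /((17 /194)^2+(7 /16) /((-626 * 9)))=1079130799242 /32235205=33476.78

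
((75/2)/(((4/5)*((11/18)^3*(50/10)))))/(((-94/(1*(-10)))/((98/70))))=382725/62557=6.12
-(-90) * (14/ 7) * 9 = 1620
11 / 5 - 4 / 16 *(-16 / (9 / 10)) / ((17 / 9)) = 387 / 85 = 4.55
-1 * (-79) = 79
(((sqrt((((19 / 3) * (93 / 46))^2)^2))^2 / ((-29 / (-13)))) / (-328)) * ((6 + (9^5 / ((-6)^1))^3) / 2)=11931042943919640955573887 / 681432983552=17508754685939.25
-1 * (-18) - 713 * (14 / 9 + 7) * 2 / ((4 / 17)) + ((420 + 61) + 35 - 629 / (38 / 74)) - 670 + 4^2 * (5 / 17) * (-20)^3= -528253633 / 5814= -90858.90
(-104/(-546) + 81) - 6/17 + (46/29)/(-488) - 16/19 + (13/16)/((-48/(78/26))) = 245562108949/3071776512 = 79.94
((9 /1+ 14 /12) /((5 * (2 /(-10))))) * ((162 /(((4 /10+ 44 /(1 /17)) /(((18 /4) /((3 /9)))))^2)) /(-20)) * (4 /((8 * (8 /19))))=114062985 /3584656384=0.03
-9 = -9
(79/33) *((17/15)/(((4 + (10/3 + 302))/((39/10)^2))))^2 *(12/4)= 52818171471/2368256000000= 0.02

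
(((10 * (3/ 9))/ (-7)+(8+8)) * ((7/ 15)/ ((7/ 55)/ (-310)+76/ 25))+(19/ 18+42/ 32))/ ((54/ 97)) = 687902369/ 80598240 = 8.53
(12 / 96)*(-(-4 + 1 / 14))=55 / 112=0.49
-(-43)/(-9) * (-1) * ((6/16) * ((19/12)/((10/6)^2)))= 817/800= 1.02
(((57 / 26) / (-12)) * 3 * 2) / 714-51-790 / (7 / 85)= -119352395 / 12376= -9643.86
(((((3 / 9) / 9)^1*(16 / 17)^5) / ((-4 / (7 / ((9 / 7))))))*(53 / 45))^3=-315526336321725072756703232 / 3742744516900216952030941872375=-0.00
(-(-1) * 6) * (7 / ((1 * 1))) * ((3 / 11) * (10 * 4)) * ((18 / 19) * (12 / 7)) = 155520 / 209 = 744.11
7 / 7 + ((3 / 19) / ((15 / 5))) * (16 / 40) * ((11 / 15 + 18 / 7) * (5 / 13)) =26629 / 25935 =1.03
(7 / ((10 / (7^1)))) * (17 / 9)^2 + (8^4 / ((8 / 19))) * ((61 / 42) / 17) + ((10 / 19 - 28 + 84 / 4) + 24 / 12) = 1545916391 / 1831410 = 844.11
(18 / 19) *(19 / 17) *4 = 72 / 17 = 4.24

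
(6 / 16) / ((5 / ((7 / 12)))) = 7 / 160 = 0.04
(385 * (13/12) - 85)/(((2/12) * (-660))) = -3.02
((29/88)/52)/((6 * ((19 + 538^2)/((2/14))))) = 0.00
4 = 4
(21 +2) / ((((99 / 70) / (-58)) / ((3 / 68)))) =-23345 / 561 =-41.61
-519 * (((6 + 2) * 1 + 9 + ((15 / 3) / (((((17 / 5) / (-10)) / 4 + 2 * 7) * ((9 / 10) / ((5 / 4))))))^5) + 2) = -32455277776794449037913009 / 3285922560251313156669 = -9877.07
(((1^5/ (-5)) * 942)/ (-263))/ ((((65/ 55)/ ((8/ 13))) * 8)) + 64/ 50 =1474114/ 1111175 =1.33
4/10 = 2/5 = 0.40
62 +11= 73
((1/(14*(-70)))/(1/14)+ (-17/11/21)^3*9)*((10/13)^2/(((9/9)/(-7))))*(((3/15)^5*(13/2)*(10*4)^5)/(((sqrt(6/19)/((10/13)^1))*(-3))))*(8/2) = -28778.36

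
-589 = -589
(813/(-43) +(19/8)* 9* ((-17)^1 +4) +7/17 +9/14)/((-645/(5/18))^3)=12105895/512497852792128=0.00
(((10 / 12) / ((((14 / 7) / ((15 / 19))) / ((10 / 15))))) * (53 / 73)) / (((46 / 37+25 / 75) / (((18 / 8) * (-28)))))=-17649 / 2774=-6.36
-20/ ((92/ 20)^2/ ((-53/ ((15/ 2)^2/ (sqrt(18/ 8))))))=2120/ 1587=1.34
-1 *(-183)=183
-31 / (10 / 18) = -279 / 5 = -55.80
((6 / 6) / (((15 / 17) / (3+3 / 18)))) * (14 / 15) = 2261 / 675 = 3.35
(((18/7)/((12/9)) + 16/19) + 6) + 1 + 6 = 15.77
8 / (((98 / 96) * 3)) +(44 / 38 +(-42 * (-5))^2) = 41060610 / 931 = 44103.77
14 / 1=14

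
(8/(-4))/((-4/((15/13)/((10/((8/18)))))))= 1/39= 0.03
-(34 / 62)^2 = -0.30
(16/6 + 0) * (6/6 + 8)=24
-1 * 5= -5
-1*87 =-87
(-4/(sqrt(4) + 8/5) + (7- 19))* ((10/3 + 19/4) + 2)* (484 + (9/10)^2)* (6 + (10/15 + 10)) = -346105859/324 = -1068227.96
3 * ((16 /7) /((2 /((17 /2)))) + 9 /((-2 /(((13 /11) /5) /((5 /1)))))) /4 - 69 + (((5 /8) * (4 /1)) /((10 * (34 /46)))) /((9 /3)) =-48507157 /785400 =-61.76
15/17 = 0.88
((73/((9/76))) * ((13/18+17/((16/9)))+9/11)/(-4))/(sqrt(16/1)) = -24393169/57024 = -427.77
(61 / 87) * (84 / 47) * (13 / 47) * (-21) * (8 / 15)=-1243424 / 320305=-3.88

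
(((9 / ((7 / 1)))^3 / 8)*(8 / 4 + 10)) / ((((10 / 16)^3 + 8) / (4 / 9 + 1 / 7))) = 255744 / 1126069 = 0.23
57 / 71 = 0.80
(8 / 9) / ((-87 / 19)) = -152 / 783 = -0.19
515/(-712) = -515/712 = -0.72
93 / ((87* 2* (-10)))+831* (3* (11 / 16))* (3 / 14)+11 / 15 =35853263 / 97440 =367.95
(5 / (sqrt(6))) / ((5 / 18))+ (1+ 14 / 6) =10 / 3+ 3*sqrt(6) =10.68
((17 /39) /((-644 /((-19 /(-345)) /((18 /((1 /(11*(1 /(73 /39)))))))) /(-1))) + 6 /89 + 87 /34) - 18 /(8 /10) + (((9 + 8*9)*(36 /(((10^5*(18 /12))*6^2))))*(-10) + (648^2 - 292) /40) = 66249476343735165707 /6327298334857500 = 10470.42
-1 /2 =-0.50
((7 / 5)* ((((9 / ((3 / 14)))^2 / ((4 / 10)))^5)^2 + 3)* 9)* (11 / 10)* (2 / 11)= 175277610551579475641433732630000000189 / 25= 7011104422063179025657349000000000000.00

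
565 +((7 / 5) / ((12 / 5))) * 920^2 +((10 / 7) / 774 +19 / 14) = 2678115733 / 5418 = 494299.69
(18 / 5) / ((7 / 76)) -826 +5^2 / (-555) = -3057337 / 3885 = -786.96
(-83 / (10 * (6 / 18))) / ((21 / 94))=-3901 / 35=-111.46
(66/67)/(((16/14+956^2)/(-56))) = -1078/17859855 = -0.00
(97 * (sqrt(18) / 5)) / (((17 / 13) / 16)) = 60528 * sqrt(2) / 85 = 1007.05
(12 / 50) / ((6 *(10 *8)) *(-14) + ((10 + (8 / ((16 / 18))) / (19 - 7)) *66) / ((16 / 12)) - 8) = -48 / 1239175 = -0.00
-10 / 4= -5 / 2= -2.50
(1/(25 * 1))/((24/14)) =7/300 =0.02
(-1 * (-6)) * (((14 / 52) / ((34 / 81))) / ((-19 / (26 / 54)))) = -63 / 646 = -0.10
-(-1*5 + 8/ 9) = 37/ 9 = 4.11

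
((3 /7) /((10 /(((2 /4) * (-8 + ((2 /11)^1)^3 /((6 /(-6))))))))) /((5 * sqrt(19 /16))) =-0.03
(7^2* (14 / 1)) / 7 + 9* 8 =170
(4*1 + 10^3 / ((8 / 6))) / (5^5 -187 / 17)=377 / 1557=0.24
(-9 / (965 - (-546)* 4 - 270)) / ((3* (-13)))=3 / 37427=0.00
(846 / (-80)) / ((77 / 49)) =-2961 / 440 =-6.73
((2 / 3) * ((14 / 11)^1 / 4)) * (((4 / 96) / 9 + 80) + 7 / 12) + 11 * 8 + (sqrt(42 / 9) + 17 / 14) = sqrt(42) / 3 + 5304379 / 49896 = 108.47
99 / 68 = 1.46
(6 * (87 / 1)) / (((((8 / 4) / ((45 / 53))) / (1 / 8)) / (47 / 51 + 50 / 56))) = 10143765 / 201824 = 50.26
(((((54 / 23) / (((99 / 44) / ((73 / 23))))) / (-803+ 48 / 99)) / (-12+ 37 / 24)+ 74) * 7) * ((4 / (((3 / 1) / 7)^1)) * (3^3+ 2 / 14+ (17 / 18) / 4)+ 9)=13010047995173495 / 94942428939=137030.92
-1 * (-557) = 557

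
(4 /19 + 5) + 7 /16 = 1717 /304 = 5.65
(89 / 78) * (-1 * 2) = -89 / 39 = -2.28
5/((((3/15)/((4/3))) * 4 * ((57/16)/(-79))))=-31600/171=-184.80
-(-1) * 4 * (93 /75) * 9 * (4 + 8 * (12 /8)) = 714.24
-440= -440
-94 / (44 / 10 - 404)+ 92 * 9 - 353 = 474760 / 999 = 475.24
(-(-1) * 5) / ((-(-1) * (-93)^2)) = 5 / 8649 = 0.00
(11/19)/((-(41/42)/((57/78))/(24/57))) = -0.18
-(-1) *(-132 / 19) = -132 / 19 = -6.95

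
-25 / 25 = -1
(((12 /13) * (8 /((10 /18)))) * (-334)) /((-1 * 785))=288576 /51025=5.66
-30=-30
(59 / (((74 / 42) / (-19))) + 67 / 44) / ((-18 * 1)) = 1033325 / 29304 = 35.26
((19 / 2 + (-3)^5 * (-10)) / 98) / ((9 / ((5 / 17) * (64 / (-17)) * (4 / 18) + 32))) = 846568 / 9639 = 87.83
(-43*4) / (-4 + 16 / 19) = 817 / 15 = 54.47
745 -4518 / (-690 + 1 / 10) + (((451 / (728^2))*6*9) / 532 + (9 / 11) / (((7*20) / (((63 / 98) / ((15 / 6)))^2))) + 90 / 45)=1007731604522457117 / 1337313529552000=753.55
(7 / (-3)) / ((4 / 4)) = -7 / 3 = -2.33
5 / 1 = 5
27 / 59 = 0.46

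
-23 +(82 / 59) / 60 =-40669 / 1770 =-22.98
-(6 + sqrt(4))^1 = -8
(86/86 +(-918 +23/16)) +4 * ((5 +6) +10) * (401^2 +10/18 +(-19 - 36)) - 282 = 648072629/48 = 13501513.10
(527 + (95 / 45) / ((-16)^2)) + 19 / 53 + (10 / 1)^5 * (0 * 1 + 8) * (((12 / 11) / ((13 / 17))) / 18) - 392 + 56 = 63594.63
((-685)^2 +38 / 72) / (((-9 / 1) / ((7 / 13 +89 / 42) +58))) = -559450089161 / 176904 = -3162450.19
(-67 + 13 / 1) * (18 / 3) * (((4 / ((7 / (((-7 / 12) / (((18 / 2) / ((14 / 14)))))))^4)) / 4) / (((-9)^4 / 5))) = -5 / 2754990144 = -0.00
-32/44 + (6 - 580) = -6322/11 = -574.73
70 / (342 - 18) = 35 / 162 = 0.22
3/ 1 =3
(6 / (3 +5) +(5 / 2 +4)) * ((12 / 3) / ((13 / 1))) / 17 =29 / 221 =0.13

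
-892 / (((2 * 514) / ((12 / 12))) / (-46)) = 39.91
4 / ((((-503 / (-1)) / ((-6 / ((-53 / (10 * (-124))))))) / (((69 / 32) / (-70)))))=6417 / 186613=0.03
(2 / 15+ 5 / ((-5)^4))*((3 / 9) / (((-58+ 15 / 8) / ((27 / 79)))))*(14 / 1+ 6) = -5088 / 886775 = -0.01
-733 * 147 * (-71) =7650321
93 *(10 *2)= 1860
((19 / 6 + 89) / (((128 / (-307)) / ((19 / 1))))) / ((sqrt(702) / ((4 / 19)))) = -169771 * sqrt(78) / 44928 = -33.37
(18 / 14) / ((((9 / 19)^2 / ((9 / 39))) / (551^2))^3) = 1316531330577780104740681 / 33633873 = 39143019020669433.60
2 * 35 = 70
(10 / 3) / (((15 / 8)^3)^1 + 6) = 5120 / 19341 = 0.26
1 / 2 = 0.50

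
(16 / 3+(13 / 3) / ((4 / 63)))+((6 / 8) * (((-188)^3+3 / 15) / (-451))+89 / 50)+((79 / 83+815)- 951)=61709495431 / 5614950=10990.21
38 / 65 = 0.58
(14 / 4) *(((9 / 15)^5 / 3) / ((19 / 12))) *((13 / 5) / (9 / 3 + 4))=6318 / 296875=0.02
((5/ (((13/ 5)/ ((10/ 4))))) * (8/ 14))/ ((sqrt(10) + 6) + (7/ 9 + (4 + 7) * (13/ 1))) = 1516500/ 82641377-10125 * sqrt(10)/ 82641377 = 0.02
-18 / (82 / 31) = -6.80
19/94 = 0.20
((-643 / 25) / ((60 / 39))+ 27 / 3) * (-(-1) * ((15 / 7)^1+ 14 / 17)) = -80131 / 3500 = -22.89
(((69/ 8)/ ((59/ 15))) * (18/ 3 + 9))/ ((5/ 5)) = 15525/ 472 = 32.89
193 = 193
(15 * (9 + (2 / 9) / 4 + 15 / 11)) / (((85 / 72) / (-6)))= -148536 / 187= -794.31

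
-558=-558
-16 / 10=-8 / 5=-1.60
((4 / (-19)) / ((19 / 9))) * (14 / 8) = -63 / 361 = -0.17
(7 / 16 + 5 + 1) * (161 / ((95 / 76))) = 16583 / 20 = 829.15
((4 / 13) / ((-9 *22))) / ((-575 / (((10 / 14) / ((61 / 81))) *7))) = 18 / 1003145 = 0.00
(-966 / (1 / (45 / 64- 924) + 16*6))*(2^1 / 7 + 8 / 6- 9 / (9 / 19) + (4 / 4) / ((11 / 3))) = 335695971 / 1949981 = 172.15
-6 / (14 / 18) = -54 / 7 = -7.71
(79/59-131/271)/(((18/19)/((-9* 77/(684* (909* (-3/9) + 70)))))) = 14630/3725437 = 0.00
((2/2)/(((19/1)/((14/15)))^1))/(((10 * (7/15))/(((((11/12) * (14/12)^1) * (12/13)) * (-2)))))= -77/3705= -0.02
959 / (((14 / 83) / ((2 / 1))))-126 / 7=11353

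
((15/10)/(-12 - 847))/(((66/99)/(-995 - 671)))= 7497/1718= 4.36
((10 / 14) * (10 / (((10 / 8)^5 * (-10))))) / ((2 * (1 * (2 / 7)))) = -256 / 625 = -0.41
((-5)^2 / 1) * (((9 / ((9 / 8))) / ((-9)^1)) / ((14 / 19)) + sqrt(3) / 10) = -1900 / 63 + 5 * sqrt(3) / 2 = -25.83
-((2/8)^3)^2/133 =-1/544768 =-0.00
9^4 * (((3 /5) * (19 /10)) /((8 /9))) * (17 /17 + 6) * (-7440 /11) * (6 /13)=-13146787458 /715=-18387115.33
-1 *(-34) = 34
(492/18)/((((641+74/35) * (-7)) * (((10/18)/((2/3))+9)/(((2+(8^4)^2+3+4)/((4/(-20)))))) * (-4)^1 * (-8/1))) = 419430625/259128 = 1618.62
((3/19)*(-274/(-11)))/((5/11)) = 822/95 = 8.65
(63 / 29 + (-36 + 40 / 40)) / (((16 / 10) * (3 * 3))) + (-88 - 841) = -243064 / 261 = -931.28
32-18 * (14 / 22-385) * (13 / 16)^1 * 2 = 124021 / 11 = 11274.64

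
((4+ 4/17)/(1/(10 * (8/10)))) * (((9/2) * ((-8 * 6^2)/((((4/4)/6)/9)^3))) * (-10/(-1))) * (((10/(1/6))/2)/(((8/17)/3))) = -13223952691200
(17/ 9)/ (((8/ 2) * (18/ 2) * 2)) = 17/ 648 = 0.03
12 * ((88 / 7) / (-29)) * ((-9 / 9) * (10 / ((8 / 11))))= 14520 / 203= 71.53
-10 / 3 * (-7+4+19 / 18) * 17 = 2975 / 27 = 110.19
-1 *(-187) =187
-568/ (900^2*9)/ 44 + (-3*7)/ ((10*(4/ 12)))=-252598571/ 40095000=-6.30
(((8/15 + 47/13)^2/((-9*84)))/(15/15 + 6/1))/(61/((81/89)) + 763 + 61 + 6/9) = -654481/179433536100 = -0.00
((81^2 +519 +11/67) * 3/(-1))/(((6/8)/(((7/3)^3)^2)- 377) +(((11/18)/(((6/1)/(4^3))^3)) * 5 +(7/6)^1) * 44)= -162739842339564/1247643953626823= -0.13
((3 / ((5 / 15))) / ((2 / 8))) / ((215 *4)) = 9 / 215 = 0.04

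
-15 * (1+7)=-120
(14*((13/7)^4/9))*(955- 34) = 17042.23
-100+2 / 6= -299 / 3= -99.67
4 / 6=2 / 3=0.67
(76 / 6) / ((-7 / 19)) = -722 / 21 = -34.38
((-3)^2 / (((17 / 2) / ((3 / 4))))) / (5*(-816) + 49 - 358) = -9 / 49742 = -0.00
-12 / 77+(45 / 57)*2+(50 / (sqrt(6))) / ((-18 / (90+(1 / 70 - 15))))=2082 / 1463 - 26255*sqrt(6) / 756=-83.64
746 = 746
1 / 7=0.14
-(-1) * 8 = 8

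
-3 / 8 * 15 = -45 / 8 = -5.62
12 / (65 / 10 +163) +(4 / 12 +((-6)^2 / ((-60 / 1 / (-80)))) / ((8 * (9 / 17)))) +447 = 155512 / 339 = 458.74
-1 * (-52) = 52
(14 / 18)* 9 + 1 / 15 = 106 / 15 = 7.07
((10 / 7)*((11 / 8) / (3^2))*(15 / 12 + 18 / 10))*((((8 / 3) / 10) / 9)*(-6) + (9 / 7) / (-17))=-910547 / 5397840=-0.17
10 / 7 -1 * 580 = -4050 / 7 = -578.57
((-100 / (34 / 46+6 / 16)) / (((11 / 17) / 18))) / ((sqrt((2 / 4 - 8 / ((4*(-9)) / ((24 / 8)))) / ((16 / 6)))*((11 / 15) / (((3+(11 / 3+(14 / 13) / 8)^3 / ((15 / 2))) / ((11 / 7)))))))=-4597334473880*sqrt(7) / 359677461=-33817.53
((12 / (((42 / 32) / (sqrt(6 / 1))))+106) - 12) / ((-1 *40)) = -47 / 20 - 8 *sqrt(6) / 35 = -2.91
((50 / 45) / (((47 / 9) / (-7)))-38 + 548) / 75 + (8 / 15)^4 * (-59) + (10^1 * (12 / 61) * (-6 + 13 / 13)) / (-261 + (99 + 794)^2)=58041269529914 / 28926340261875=2.01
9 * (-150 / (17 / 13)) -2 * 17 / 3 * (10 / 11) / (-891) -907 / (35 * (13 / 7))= -33994461407 / 32490315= -1046.30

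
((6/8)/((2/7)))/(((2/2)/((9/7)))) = 27/8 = 3.38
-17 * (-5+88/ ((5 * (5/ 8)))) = -9843/ 25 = -393.72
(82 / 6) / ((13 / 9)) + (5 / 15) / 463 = 9.46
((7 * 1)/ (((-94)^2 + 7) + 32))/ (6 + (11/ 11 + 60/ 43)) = 301/ 3203875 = 0.00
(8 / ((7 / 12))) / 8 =12 / 7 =1.71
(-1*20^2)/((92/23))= -100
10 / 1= 10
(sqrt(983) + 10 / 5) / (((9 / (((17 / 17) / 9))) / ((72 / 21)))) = 16 / 189 + 8 * sqrt(983) / 189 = 1.41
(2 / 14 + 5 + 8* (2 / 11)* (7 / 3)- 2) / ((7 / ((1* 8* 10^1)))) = 120800 / 1617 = 74.71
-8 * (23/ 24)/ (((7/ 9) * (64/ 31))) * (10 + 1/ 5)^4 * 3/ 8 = -19380.49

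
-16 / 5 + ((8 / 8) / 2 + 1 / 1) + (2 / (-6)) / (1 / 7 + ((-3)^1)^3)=-4759 / 2820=-1.69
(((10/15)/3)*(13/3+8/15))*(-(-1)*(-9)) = -146/15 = -9.73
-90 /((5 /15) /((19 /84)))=-855 /14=-61.07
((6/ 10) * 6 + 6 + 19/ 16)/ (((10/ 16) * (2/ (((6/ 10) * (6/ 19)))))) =7767/ 4750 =1.64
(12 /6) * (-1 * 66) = -132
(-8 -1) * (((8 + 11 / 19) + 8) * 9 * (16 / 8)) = -51030 / 19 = -2685.79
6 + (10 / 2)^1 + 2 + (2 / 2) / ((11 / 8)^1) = 151 / 11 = 13.73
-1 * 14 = -14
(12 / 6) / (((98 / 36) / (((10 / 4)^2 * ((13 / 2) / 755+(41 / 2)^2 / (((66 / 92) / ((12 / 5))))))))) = 6455.83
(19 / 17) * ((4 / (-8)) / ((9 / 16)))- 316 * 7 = -338588 / 153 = -2212.99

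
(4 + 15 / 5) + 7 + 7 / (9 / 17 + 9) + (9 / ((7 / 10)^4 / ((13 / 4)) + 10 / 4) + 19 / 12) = 537032837 / 27102924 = 19.81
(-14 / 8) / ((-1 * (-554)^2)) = 7 / 1227664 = 0.00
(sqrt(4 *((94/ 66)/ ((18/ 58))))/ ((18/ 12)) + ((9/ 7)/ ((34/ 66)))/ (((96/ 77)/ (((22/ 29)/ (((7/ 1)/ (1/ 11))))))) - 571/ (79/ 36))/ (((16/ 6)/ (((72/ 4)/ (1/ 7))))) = -30643219755/ 2492608 + 7 *sqrt(44979)/ 11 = -12158.68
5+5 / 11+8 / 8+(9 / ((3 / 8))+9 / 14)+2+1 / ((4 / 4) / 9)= 6483 / 154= 42.10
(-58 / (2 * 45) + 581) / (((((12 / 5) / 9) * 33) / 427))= 2787883 / 99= 28160.43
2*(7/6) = 7/3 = 2.33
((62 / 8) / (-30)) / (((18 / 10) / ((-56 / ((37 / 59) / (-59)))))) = -755377 / 999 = -756.13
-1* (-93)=93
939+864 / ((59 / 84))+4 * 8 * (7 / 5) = 653101 / 295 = 2213.90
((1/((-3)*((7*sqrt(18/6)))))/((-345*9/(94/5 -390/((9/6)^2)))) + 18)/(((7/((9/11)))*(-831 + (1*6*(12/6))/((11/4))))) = -54/21217 + 2318*sqrt(3)/20751817275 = -0.00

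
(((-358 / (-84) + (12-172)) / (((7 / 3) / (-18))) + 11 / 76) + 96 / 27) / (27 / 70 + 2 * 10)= 201952075 / 3416238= 59.12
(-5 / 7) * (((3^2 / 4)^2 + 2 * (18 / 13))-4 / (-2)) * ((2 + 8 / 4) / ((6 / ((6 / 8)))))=-10225 / 2912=-3.51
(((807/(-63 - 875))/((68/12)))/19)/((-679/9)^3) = 1764909/94845052999186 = 0.00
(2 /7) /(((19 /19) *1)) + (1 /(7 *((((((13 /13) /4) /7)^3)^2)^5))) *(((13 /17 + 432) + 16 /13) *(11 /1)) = 27416442479309325414104522044737810187421359276474 /1547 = 17722328687336344805497430000000000000000000000.00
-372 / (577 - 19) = -2 / 3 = -0.67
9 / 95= 0.09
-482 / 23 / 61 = -482 / 1403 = -0.34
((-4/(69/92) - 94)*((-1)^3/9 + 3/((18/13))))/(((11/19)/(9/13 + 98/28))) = -11417423/7722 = -1478.56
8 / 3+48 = 152 / 3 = 50.67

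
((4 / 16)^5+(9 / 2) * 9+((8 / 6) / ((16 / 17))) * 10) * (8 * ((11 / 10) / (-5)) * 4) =-1847329 / 4800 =-384.86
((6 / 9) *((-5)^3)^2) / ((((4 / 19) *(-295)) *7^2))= -59375 / 17346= -3.42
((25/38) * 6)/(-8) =-75/152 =-0.49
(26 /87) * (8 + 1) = 78 /29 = 2.69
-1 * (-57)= 57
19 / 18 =1.06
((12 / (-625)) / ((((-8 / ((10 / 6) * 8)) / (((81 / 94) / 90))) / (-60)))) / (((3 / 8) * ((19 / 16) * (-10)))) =2304 / 558125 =0.00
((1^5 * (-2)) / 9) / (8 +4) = -1 / 54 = -0.02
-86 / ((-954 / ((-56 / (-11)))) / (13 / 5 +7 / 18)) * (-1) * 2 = -647752 / 236115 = -2.74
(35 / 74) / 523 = 35 / 38702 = 0.00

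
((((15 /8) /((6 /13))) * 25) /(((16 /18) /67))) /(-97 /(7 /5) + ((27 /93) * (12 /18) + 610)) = 16356375 /1155712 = 14.15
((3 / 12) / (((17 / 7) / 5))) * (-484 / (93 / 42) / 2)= -29645 / 527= -56.25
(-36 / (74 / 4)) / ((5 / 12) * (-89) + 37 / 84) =112 / 2109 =0.05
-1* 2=-2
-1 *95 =-95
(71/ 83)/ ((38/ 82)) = 1.85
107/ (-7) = -107/ 7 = -15.29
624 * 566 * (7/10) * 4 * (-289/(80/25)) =-89311404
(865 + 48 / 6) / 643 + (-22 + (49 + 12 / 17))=317694 / 10931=29.06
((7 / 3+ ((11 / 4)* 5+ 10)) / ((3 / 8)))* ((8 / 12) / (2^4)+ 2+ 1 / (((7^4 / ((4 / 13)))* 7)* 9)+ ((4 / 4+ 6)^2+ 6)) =280868224097 / 70791084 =3967.56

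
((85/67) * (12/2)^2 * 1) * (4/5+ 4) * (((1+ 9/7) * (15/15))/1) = 235008/469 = 501.08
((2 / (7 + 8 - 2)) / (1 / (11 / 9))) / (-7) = -22 / 819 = -0.03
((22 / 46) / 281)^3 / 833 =1331 / 224878258407551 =0.00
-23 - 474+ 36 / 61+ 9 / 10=-302261 / 610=-495.51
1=1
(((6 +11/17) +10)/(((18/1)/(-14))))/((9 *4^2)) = -1981/22032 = -0.09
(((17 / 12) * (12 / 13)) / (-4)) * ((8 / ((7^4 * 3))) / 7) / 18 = -0.00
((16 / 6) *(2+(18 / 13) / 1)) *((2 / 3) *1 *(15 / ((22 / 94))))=15040 / 39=385.64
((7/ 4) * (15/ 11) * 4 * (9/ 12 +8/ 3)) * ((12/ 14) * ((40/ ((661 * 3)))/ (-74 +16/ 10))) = -10250/ 1316051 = -0.01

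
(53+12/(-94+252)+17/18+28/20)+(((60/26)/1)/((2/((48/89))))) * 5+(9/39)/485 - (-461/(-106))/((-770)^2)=293533738800416141/5014896907620600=58.53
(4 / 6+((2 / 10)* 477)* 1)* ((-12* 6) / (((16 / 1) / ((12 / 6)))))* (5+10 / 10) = -5187.60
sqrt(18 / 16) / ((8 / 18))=27 *sqrt(2) / 16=2.39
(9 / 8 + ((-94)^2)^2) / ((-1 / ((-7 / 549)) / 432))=26233165434 / 61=430051892.36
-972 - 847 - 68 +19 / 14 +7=-26301 / 14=-1878.64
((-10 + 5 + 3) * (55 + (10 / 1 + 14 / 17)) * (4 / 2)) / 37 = -4476 / 629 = -7.12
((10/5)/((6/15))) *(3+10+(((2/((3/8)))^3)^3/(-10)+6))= -34357868483/19683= -1745560.56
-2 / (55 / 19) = -38 / 55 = -0.69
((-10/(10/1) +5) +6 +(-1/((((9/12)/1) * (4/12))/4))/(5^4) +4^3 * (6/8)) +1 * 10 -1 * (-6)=46234/625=73.97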